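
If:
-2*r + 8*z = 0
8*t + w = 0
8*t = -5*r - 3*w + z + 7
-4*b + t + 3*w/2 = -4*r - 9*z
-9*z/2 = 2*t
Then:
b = 1393/880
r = 28/55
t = -63/220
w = 126/55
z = 7/55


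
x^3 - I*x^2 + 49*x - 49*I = (x - 7*I)*(x - I)*(x + 7*I)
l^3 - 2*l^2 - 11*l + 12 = (l - 4)*(l - 1)*(l + 3)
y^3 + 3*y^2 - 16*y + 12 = (y - 2)*(y - 1)*(y + 6)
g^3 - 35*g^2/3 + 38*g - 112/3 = (g - 7)*(g - 8/3)*(g - 2)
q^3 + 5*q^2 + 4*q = q*(q + 1)*(q + 4)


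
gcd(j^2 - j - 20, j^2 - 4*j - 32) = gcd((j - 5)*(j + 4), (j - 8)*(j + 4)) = j + 4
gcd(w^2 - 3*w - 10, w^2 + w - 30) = w - 5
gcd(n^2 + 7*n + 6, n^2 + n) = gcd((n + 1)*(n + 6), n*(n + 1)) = n + 1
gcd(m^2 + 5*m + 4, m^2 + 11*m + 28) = m + 4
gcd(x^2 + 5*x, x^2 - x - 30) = x + 5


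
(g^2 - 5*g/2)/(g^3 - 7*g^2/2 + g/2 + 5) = g/(g^2 - g - 2)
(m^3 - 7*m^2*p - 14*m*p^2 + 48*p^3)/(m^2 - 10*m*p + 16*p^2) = m + 3*p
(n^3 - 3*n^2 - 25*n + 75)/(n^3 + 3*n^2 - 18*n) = (n^2 - 25)/(n*(n + 6))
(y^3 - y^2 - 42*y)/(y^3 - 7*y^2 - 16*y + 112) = y*(y + 6)/(y^2 - 16)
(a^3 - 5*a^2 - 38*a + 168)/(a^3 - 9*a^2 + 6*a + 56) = (a + 6)/(a + 2)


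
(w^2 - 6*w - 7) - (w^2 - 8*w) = 2*w - 7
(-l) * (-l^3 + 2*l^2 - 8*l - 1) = l^4 - 2*l^3 + 8*l^2 + l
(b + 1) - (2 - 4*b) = 5*b - 1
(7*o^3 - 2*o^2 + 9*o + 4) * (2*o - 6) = 14*o^4 - 46*o^3 + 30*o^2 - 46*o - 24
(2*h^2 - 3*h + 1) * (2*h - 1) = 4*h^3 - 8*h^2 + 5*h - 1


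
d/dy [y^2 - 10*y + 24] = 2*y - 10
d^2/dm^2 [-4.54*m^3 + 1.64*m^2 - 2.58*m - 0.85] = 3.28 - 27.24*m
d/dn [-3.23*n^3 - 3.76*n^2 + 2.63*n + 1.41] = -9.69*n^2 - 7.52*n + 2.63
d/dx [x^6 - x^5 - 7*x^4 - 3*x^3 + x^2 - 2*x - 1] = 6*x^5 - 5*x^4 - 28*x^3 - 9*x^2 + 2*x - 2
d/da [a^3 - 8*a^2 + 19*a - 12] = 3*a^2 - 16*a + 19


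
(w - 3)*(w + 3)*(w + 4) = w^3 + 4*w^2 - 9*w - 36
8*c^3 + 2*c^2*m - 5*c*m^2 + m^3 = (-4*c + m)*(-2*c + m)*(c + m)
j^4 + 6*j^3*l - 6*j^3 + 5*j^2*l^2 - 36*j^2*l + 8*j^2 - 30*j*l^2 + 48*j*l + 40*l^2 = (j - 4)*(j - 2)*(j + l)*(j + 5*l)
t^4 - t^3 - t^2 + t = t*(t - 1)^2*(t + 1)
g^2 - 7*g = g*(g - 7)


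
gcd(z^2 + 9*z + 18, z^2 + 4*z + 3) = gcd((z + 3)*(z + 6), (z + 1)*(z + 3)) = z + 3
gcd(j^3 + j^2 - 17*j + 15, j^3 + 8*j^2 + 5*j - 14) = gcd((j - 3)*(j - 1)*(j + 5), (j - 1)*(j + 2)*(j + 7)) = j - 1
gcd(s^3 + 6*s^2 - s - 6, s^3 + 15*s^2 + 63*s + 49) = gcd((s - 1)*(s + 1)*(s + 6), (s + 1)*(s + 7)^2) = s + 1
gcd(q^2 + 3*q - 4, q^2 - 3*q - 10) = 1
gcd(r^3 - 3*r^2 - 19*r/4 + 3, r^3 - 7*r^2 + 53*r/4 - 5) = r^2 - 9*r/2 + 2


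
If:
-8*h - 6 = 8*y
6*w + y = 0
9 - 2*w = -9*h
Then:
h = -105/104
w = -9/208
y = 27/104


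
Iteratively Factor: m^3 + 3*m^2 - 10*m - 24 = (m + 2)*(m^2 + m - 12) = (m + 2)*(m + 4)*(m - 3)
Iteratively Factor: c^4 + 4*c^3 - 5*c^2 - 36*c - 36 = (c - 3)*(c^3 + 7*c^2 + 16*c + 12) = (c - 3)*(c + 2)*(c^2 + 5*c + 6) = (c - 3)*(c + 2)*(c + 3)*(c + 2)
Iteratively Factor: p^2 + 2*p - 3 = (p - 1)*(p + 3)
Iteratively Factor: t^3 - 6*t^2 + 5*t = (t - 1)*(t^2 - 5*t) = t*(t - 1)*(t - 5)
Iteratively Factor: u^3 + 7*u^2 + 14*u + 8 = (u + 1)*(u^2 + 6*u + 8) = (u + 1)*(u + 2)*(u + 4)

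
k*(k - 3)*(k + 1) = k^3 - 2*k^2 - 3*k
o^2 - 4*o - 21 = (o - 7)*(o + 3)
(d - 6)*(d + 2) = d^2 - 4*d - 12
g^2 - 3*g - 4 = (g - 4)*(g + 1)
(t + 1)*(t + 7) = t^2 + 8*t + 7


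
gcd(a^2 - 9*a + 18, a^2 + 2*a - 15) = a - 3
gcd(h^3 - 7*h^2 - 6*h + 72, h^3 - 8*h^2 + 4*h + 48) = h^2 - 10*h + 24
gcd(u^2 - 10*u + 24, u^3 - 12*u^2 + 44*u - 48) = u^2 - 10*u + 24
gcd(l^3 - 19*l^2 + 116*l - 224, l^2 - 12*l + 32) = l^2 - 12*l + 32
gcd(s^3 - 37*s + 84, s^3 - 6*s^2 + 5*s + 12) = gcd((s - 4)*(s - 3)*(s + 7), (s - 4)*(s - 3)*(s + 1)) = s^2 - 7*s + 12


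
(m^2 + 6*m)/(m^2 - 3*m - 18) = m*(m + 6)/(m^2 - 3*m - 18)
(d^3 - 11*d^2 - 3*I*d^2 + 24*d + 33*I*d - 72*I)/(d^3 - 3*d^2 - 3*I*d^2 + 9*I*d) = (d - 8)/d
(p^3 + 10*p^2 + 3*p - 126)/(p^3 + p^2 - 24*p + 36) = (p + 7)/(p - 2)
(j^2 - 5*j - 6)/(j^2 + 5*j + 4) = (j - 6)/(j + 4)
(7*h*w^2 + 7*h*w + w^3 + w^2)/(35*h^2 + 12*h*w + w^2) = w*(w + 1)/(5*h + w)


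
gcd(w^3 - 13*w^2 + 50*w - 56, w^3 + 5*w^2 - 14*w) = w - 2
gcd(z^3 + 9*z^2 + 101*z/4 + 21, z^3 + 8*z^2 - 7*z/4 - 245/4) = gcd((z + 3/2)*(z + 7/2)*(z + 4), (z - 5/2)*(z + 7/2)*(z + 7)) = z + 7/2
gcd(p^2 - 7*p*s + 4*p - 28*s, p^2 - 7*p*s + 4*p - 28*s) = p^2 - 7*p*s + 4*p - 28*s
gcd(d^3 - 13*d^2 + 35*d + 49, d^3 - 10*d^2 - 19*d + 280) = d - 7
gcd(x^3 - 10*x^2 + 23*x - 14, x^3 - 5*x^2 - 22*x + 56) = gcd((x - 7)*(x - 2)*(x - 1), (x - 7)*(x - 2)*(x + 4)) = x^2 - 9*x + 14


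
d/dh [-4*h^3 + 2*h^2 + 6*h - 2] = -12*h^2 + 4*h + 6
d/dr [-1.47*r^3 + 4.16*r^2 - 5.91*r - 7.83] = -4.41*r^2 + 8.32*r - 5.91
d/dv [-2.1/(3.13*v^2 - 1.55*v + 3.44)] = (13.146*v - 3.255)/(3.13*v^2 - 1.55*v + 3.44)^2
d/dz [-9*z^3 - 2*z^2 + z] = -27*z^2 - 4*z + 1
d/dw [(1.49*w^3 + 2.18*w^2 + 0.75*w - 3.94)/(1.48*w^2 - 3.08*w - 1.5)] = (2.2052*w^4 - 9.1784*w^3 - 14.5294*w^2 + 5.1224*w - 13.2602)/(2.1904*w^4 - 9.1168*w^3 + 5.0464*w^2 + 9.24*w + 2.25)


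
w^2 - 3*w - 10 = (w - 5)*(w + 2)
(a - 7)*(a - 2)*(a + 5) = a^3 - 4*a^2 - 31*a + 70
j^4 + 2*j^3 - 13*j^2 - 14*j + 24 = (j - 3)*(j - 1)*(j + 2)*(j + 4)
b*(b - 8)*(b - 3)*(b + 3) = b^4 - 8*b^3 - 9*b^2 + 72*b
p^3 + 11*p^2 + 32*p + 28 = (p + 2)^2*(p + 7)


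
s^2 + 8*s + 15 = (s + 3)*(s + 5)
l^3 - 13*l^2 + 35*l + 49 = (l - 7)^2*(l + 1)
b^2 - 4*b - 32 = (b - 8)*(b + 4)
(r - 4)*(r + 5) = r^2 + r - 20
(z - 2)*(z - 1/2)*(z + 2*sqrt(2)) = z^3 - 5*z^2/2 + 2*sqrt(2)*z^2 - 5*sqrt(2)*z + z + 2*sqrt(2)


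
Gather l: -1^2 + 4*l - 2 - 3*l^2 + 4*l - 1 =-3*l^2 + 8*l - 4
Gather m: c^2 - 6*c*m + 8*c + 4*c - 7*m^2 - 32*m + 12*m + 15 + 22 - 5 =c^2 + 12*c - 7*m^2 + m*(-6*c - 20) + 32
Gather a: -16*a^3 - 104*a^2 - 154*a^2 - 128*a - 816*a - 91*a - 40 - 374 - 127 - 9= -16*a^3 - 258*a^2 - 1035*a - 550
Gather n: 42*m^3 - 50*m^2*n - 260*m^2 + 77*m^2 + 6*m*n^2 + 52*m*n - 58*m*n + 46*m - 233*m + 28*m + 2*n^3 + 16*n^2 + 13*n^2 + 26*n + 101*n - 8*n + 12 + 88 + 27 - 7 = 42*m^3 - 183*m^2 - 159*m + 2*n^3 + n^2*(6*m + 29) + n*(-50*m^2 - 6*m + 119) + 120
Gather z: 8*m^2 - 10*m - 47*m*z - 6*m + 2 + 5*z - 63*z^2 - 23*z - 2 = 8*m^2 - 16*m - 63*z^2 + z*(-47*m - 18)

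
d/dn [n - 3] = 1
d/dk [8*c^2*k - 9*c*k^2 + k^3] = 8*c^2 - 18*c*k + 3*k^2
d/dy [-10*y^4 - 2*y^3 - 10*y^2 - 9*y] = -40*y^3 - 6*y^2 - 20*y - 9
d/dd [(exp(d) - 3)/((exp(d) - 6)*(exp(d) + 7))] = (-exp(2*d) + 6*exp(d) - 39)*exp(d)/(exp(4*d) + 2*exp(3*d) - 83*exp(2*d) - 84*exp(d) + 1764)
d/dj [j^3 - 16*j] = 3*j^2 - 16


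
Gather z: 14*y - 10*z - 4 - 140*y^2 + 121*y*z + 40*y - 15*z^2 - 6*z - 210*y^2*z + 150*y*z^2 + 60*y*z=-140*y^2 + 54*y + z^2*(150*y - 15) + z*(-210*y^2 + 181*y - 16) - 4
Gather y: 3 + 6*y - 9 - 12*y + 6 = -6*y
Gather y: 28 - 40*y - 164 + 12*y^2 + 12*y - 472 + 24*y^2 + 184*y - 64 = 36*y^2 + 156*y - 672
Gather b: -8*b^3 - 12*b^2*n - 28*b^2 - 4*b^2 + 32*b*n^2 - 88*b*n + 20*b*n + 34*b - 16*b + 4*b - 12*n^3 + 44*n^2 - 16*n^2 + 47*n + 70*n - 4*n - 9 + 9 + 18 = -8*b^3 + b^2*(-12*n - 32) + b*(32*n^2 - 68*n + 22) - 12*n^3 + 28*n^2 + 113*n + 18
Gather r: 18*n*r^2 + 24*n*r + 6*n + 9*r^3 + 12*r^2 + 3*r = 6*n + 9*r^3 + r^2*(18*n + 12) + r*(24*n + 3)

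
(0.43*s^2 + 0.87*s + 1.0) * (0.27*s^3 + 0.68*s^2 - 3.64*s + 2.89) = 0.1161*s^5 + 0.5273*s^4 - 0.7036*s^3 - 1.2441*s^2 - 1.1257*s + 2.89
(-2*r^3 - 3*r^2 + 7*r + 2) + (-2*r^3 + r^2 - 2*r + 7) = -4*r^3 - 2*r^2 + 5*r + 9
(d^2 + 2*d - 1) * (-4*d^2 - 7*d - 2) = -4*d^4 - 15*d^3 - 12*d^2 + 3*d + 2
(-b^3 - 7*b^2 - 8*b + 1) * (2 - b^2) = b^5 + 7*b^4 + 6*b^3 - 15*b^2 - 16*b + 2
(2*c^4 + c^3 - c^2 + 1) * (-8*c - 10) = -16*c^5 - 28*c^4 - 2*c^3 + 10*c^2 - 8*c - 10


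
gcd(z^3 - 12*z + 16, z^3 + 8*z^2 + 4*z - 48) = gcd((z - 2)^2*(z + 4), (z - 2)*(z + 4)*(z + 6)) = z^2 + 2*z - 8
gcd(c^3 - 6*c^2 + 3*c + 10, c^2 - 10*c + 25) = c - 5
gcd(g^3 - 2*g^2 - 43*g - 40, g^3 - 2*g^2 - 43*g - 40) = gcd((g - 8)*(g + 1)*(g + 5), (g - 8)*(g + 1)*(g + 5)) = g^3 - 2*g^2 - 43*g - 40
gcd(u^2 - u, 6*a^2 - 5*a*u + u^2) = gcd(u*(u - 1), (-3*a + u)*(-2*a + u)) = 1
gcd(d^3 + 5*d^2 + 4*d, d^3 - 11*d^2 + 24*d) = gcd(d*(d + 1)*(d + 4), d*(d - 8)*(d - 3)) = d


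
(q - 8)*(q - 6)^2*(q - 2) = q^4 - 22*q^3 + 172*q^2 - 552*q + 576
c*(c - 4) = c^2 - 4*c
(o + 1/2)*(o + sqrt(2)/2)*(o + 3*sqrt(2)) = o^3 + o^2/2 + 7*sqrt(2)*o^2/2 + 7*sqrt(2)*o/4 + 3*o + 3/2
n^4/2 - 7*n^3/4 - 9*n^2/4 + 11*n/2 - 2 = (n/2 + 1)*(n - 4)*(n - 1)*(n - 1/2)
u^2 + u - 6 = (u - 2)*(u + 3)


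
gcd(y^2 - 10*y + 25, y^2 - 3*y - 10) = y - 5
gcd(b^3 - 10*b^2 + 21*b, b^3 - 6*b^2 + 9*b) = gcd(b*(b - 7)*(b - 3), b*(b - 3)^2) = b^2 - 3*b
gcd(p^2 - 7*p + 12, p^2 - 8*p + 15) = p - 3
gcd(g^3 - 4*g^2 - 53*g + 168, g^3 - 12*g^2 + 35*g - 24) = g^2 - 11*g + 24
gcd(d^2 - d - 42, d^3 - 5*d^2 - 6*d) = 1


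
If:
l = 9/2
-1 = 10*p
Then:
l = 9/2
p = -1/10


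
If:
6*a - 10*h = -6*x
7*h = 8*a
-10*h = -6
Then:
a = 21/40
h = 3/5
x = 19/40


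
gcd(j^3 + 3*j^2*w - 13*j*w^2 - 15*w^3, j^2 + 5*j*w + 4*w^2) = j + w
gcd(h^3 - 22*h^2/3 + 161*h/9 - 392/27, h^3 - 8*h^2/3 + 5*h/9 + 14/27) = h - 7/3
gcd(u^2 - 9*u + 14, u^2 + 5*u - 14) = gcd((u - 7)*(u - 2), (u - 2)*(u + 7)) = u - 2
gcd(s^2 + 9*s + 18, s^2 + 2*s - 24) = s + 6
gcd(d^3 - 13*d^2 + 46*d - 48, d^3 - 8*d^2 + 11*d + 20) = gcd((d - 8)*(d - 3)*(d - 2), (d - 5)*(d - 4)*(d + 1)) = 1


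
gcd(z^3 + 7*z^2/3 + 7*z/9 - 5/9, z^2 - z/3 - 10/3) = z + 5/3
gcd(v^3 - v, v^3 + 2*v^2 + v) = v^2 + v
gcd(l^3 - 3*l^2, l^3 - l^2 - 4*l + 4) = 1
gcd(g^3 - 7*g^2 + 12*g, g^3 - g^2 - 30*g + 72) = g^2 - 7*g + 12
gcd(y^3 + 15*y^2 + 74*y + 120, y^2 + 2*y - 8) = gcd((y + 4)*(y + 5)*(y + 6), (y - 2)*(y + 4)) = y + 4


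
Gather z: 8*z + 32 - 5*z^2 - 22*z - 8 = -5*z^2 - 14*z + 24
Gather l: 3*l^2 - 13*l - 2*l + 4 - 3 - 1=3*l^2 - 15*l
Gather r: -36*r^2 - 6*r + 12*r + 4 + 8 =-36*r^2 + 6*r + 12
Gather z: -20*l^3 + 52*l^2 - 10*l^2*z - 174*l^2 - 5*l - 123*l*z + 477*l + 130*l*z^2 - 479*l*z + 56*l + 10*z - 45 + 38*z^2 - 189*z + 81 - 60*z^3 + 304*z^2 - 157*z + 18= -20*l^3 - 122*l^2 + 528*l - 60*z^3 + z^2*(130*l + 342) + z*(-10*l^2 - 602*l - 336) + 54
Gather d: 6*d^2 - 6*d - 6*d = 6*d^2 - 12*d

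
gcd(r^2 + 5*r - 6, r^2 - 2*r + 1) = r - 1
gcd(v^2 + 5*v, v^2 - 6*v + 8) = 1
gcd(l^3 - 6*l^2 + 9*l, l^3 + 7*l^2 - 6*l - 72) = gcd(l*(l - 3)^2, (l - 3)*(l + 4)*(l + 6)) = l - 3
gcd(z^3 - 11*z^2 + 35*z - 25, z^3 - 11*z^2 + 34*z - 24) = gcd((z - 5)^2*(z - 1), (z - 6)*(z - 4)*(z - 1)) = z - 1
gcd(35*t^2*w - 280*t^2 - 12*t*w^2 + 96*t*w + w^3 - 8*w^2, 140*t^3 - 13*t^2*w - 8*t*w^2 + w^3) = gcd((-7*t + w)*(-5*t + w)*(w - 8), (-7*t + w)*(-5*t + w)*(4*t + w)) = 35*t^2 - 12*t*w + w^2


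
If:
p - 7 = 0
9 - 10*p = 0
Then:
No Solution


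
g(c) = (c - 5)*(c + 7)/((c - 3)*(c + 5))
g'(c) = (c - 5)/((c - 3)*(c + 5)) - (c - 5)*(c + 7)/((c - 3)*(c + 5)^2) - (c - 5)*(c + 7)/((c - 3)^2*(c + 5)) + (c + 7)/((c - 3)*(c + 5))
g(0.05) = 2.34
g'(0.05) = 0.19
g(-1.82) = 2.30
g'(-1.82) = -0.14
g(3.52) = -3.51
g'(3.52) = 9.21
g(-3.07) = 2.71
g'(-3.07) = -0.60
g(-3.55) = 3.11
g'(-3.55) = -1.13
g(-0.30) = 2.29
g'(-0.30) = 0.12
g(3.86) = -1.62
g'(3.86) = 3.35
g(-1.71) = 2.29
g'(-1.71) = -0.12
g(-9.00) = 0.58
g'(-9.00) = -0.14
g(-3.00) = 2.67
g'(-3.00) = -0.56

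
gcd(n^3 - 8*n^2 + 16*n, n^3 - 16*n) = n^2 - 4*n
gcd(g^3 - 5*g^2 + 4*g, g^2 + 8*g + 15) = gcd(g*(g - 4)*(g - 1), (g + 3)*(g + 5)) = 1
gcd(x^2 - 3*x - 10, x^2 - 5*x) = x - 5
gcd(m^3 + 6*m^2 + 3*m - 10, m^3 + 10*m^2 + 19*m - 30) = m^2 + 4*m - 5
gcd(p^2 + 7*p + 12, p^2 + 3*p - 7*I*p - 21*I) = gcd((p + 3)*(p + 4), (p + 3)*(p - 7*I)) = p + 3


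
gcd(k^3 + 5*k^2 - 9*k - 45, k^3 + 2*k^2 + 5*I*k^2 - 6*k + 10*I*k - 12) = 1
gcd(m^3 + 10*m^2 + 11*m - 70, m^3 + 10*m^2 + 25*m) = m + 5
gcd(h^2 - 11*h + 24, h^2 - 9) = h - 3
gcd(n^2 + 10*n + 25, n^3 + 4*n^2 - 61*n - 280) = n + 5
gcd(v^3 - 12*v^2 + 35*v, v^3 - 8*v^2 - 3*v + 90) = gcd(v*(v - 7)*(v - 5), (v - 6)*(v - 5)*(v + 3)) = v - 5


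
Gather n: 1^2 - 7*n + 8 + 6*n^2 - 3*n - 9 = 6*n^2 - 10*n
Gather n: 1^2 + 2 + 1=4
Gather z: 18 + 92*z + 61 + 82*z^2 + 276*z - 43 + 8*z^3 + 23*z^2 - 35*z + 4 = 8*z^3 + 105*z^2 + 333*z + 40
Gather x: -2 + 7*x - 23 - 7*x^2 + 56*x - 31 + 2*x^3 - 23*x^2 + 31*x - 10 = 2*x^3 - 30*x^2 + 94*x - 66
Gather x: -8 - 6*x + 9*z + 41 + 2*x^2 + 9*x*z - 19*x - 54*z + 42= 2*x^2 + x*(9*z - 25) - 45*z + 75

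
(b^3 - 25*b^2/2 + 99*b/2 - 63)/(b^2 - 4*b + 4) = (2*b^3 - 25*b^2 + 99*b - 126)/(2*(b^2 - 4*b + 4))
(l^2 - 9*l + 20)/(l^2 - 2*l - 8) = (l - 5)/(l + 2)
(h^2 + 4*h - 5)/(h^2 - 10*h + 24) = (h^2 + 4*h - 5)/(h^2 - 10*h + 24)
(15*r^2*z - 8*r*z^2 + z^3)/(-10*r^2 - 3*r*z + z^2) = z*(-3*r + z)/(2*r + z)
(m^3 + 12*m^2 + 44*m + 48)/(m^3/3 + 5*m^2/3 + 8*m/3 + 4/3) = 3*(m^2 + 10*m + 24)/(m^2 + 3*m + 2)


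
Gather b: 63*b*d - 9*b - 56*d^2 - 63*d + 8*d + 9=b*(63*d - 9) - 56*d^2 - 55*d + 9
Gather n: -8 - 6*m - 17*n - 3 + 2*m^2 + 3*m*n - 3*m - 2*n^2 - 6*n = 2*m^2 - 9*m - 2*n^2 + n*(3*m - 23) - 11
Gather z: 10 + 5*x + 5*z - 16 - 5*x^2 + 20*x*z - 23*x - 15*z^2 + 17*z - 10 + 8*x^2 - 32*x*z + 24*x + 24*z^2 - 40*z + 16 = 3*x^2 + 6*x + 9*z^2 + z*(-12*x - 18)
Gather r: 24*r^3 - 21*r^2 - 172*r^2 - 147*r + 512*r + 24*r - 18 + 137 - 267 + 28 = 24*r^3 - 193*r^2 + 389*r - 120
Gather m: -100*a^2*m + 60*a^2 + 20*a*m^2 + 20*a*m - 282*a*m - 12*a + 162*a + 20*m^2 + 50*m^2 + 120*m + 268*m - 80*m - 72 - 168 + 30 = 60*a^2 + 150*a + m^2*(20*a + 70) + m*(-100*a^2 - 262*a + 308) - 210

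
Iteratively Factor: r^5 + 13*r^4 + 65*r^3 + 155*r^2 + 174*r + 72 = (r + 3)*(r^4 + 10*r^3 + 35*r^2 + 50*r + 24) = (r + 3)^2*(r^3 + 7*r^2 + 14*r + 8) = (r + 2)*(r + 3)^2*(r^2 + 5*r + 4) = (r + 2)*(r + 3)^2*(r + 4)*(r + 1)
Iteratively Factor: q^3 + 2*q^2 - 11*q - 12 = (q + 1)*(q^2 + q - 12) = (q + 1)*(q + 4)*(q - 3)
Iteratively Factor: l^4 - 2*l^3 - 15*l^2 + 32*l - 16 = (l - 1)*(l^3 - l^2 - 16*l + 16) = (l - 4)*(l - 1)*(l^2 + 3*l - 4) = (l - 4)*(l - 1)*(l + 4)*(l - 1)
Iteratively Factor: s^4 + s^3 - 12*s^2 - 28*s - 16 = (s + 2)*(s^3 - s^2 - 10*s - 8) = (s + 2)^2*(s^2 - 3*s - 4) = (s + 1)*(s + 2)^2*(s - 4)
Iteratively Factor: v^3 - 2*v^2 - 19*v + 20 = (v - 1)*(v^2 - v - 20) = (v - 5)*(v - 1)*(v + 4)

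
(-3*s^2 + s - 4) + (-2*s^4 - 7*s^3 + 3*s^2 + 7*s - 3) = -2*s^4 - 7*s^3 + 8*s - 7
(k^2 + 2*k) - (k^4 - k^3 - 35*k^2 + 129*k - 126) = -k^4 + k^3 + 36*k^2 - 127*k + 126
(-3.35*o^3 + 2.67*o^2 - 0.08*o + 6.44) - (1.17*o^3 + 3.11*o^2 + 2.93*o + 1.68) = -4.52*o^3 - 0.44*o^2 - 3.01*o + 4.76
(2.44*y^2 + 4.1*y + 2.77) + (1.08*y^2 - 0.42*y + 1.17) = 3.52*y^2 + 3.68*y + 3.94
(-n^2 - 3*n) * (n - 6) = -n^3 + 3*n^2 + 18*n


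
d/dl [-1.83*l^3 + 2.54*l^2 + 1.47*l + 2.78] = -5.49*l^2 + 5.08*l + 1.47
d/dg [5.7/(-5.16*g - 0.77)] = 29.412/(5.16*g + 0.77)^2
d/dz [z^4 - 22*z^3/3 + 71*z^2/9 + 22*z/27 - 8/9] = 4*z^3 - 22*z^2 + 142*z/9 + 22/27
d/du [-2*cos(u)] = 2*sin(u)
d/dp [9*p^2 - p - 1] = 18*p - 1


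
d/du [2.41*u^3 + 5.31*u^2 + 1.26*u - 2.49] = 7.23*u^2 + 10.62*u + 1.26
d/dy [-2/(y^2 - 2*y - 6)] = 4*(y - 1)/(-y^2 + 2*y + 6)^2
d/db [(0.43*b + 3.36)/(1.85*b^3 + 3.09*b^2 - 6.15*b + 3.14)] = (-1.591*b^3 - 19.9767*b^2 - 20.7648*b + 22.0142)/(3.4225*b^6 + 11.433*b^5 - 13.2069*b^4 - 26.389*b^3 + 57.2277*b^2 - 38.622*b + 9.8596)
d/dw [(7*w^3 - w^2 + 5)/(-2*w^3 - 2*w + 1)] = (-2*w^4 - 28*w^3 + 53*w^2 - 2*w + 10)/(4*w^6 + 8*w^4 - 4*w^3 + 4*w^2 - 4*w + 1)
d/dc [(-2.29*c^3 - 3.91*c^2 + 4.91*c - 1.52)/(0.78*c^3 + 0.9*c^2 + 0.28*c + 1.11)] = (0.988799999999999*c^4 - 8.942*c^3 - 9.5827*c^2 - 5.9442*c + 5.8757)/(0.6084*c^6 + 1.404*c^5 + 1.2468*c^4 + 2.2356*c^3 + 2.0764*c^2 + 0.6216*c + 1.2321)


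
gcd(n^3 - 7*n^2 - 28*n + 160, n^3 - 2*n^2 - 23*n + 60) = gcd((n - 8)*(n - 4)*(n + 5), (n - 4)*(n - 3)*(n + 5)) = n^2 + n - 20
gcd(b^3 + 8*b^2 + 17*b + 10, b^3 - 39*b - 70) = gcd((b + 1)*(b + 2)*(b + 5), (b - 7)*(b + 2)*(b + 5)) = b^2 + 7*b + 10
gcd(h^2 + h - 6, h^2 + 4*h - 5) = 1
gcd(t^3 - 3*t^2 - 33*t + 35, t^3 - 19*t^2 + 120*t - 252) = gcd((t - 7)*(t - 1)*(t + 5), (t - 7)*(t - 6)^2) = t - 7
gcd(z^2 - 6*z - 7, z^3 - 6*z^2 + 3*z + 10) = z + 1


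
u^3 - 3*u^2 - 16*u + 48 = (u - 4)*(u - 3)*(u + 4)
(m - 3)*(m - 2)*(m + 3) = m^3 - 2*m^2 - 9*m + 18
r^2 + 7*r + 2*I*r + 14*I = (r + 7)*(r + 2*I)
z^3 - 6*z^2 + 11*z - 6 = (z - 3)*(z - 2)*(z - 1)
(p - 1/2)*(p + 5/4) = p^2 + 3*p/4 - 5/8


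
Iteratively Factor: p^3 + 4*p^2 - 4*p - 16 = (p + 4)*(p^2 - 4) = (p + 2)*(p + 4)*(p - 2)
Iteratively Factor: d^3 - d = (d)*(d^2 - 1) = d*(d - 1)*(d + 1)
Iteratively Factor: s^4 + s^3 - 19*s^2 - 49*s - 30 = (s + 2)*(s^3 - s^2 - 17*s - 15) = (s - 5)*(s + 2)*(s^2 + 4*s + 3) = (s - 5)*(s + 2)*(s + 3)*(s + 1)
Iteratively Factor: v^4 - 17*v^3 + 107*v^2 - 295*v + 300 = (v - 4)*(v^3 - 13*v^2 + 55*v - 75) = (v - 4)*(v - 3)*(v^2 - 10*v + 25) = (v - 5)*(v - 4)*(v - 3)*(v - 5)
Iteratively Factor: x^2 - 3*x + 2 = (x - 2)*(x - 1)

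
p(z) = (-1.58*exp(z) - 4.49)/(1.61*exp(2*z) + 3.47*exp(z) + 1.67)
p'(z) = (-1.58*exp(z) - 4.49)*(-3.22*exp(2*z) - 3.47*exp(z))/(1.61*exp(2*z) + 3.47*exp(z) + 1.67)^2 - 1.58*exp(z)/(1.61*exp(2*z) + 3.47*exp(z) + 1.67)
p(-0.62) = -1.33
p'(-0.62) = 0.72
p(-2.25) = -2.27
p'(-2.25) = 0.36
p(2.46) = -0.09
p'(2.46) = 0.09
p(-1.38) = -1.85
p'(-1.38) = 0.60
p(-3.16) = -2.50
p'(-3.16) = 0.17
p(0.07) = -0.85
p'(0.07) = 0.64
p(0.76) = -0.48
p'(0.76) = 0.44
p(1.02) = -0.37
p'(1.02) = 0.36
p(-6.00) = -2.68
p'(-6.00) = 0.01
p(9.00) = 0.00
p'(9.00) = 0.00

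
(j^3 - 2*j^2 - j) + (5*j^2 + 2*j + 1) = j^3 + 3*j^2 + j + 1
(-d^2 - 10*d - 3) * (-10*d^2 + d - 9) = 10*d^4 + 99*d^3 + 29*d^2 + 87*d + 27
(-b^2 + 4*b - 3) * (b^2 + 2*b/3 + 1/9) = -b^4 + 10*b^3/3 - 4*b^2/9 - 14*b/9 - 1/3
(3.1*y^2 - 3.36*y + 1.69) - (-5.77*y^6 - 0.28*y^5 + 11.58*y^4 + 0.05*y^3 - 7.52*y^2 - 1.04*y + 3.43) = 5.77*y^6 + 0.28*y^5 - 11.58*y^4 - 0.05*y^3 + 10.62*y^2 - 2.32*y - 1.74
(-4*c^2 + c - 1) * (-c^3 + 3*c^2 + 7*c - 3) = 4*c^5 - 13*c^4 - 24*c^3 + 16*c^2 - 10*c + 3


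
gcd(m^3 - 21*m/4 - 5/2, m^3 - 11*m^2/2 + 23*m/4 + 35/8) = m^2 - 2*m - 5/4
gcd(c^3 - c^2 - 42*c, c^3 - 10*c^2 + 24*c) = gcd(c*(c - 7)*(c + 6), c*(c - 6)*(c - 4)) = c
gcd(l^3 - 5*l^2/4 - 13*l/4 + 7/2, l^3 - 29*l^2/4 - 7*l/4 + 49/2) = l^2 - l/4 - 7/2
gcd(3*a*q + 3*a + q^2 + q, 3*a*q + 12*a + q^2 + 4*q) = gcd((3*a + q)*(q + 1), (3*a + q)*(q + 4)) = 3*a + q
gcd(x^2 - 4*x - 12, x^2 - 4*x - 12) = x^2 - 4*x - 12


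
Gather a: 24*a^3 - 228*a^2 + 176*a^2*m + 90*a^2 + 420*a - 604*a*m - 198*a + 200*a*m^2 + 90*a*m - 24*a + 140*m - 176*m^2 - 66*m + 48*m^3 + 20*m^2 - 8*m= 24*a^3 + a^2*(176*m - 138) + a*(200*m^2 - 514*m + 198) + 48*m^3 - 156*m^2 + 66*m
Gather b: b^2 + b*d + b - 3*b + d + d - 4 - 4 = b^2 + b*(d - 2) + 2*d - 8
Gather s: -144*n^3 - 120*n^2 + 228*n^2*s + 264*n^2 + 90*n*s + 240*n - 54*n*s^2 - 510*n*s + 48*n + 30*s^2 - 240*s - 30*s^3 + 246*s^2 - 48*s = -144*n^3 + 144*n^2 + 288*n - 30*s^3 + s^2*(276 - 54*n) + s*(228*n^2 - 420*n - 288)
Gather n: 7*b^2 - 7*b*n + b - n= 7*b^2 + b + n*(-7*b - 1)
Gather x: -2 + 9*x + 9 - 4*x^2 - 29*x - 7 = -4*x^2 - 20*x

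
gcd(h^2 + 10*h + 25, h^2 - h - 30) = h + 5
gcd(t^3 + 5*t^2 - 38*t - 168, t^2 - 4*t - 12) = t - 6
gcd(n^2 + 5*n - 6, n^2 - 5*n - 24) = 1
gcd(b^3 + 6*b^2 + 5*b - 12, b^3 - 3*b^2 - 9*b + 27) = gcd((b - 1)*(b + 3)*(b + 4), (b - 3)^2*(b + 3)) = b + 3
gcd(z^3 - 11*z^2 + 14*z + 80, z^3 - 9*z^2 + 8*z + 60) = z^2 - 3*z - 10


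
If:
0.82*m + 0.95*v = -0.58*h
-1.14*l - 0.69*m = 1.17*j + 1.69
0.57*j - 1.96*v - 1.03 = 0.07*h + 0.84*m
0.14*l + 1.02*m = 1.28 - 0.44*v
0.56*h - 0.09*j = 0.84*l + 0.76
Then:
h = 0.44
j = -2.43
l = -0.35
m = 2.26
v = -2.22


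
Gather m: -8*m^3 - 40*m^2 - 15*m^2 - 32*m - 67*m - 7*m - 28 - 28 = -8*m^3 - 55*m^2 - 106*m - 56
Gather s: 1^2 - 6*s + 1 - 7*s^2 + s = -7*s^2 - 5*s + 2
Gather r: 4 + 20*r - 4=20*r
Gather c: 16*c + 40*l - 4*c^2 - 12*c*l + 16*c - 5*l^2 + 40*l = -4*c^2 + c*(32 - 12*l) - 5*l^2 + 80*l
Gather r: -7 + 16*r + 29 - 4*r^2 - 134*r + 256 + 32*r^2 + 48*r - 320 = 28*r^2 - 70*r - 42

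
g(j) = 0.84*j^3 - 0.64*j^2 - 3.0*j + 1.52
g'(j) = 2.52*j^2 - 1.28*j - 3.0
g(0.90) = -1.09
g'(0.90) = -2.11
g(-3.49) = -31.51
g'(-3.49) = 32.16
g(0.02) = 1.46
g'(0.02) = -3.02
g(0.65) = -0.47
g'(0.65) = -2.77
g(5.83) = 128.73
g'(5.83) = 75.19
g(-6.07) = -191.72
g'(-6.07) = 97.62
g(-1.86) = -0.52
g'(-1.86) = 8.10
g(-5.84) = -170.10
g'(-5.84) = 90.42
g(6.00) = 141.92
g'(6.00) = 80.04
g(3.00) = 9.44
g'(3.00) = 15.84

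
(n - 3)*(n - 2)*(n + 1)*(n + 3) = n^4 - n^3 - 11*n^2 + 9*n + 18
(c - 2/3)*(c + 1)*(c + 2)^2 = c^4 + 13*c^3/3 + 14*c^2/3 - 4*c/3 - 8/3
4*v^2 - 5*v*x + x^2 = (-4*v + x)*(-v + x)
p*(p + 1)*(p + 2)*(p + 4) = p^4 + 7*p^3 + 14*p^2 + 8*p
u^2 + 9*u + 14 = (u + 2)*(u + 7)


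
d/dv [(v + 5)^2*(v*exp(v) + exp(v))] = (v^3 + 14*v^2 + 57*v + 60)*exp(v)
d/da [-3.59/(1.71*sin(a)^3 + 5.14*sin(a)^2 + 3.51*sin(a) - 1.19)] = (18.4167*sin(a)^2 + 36.9052*sin(a) + 12.6009)*cos(a)/(1.71*sin(a)^3 + 5.14*sin(a)^2 + 3.51*sin(a) - 1.19)^2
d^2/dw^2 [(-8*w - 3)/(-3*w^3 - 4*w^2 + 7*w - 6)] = 2*(216*w^5 + 450*w^4 + 584*w^3 - 909*w^2 - 990*w + 411)/(27*w^9 + 108*w^8 - 45*w^7 - 278*w^6 + 537*w^5 + 120*w^4 - 1027*w^3 + 1314*w^2 - 756*w + 216)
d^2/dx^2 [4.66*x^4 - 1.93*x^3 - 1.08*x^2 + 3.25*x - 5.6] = 55.92*x^2 - 11.58*x - 2.16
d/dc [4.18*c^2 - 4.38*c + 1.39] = 8.36*c - 4.38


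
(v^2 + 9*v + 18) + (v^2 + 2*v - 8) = 2*v^2 + 11*v + 10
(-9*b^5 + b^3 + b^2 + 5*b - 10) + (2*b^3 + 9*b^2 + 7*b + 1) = -9*b^5 + 3*b^3 + 10*b^2 + 12*b - 9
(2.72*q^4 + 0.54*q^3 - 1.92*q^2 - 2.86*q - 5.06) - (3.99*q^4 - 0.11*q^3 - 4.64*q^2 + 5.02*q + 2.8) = -1.27*q^4 + 0.65*q^3 + 2.72*q^2 - 7.88*q - 7.86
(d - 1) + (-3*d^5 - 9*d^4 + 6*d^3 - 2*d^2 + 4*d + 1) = -3*d^5 - 9*d^4 + 6*d^3 - 2*d^2 + 5*d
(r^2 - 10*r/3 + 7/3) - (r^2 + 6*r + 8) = -28*r/3 - 17/3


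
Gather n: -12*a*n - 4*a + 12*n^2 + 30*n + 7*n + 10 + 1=-4*a + 12*n^2 + n*(37 - 12*a) + 11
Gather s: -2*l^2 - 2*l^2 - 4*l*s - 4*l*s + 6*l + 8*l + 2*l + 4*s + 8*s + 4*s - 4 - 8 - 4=-4*l^2 + 16*l + s*(16 - 8*l) - 16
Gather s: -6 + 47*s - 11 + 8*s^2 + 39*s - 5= 8*s^2 + 86*s - 22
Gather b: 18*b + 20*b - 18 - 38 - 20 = 38*b - 76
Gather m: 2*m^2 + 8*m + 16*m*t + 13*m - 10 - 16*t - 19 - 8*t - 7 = 2*m^2 + m*(16*t + 21) - 24*t - 36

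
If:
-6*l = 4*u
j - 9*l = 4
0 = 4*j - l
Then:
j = -4/35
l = -16/35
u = 24/35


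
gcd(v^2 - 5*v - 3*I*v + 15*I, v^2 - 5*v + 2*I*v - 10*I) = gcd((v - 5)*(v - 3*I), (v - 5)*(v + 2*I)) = v - 5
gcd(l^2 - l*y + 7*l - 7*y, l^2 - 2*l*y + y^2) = -l + y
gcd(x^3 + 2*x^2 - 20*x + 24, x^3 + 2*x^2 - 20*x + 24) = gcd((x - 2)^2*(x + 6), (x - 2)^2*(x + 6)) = x^3 + 2*x^2 - 20*x + 24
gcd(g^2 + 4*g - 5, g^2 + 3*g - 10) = g + 5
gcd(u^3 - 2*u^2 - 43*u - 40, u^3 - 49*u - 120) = u^2 - 3*u - 40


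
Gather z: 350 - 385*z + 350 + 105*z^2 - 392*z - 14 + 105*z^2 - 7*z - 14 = 210*z^2 - 784*z + 672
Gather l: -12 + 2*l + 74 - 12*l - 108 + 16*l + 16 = 6*l - 30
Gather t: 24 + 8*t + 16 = 8*t + 40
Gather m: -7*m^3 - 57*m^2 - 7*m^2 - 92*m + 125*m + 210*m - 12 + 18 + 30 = -7*m^3 - 64*m^2 + 243*m + 36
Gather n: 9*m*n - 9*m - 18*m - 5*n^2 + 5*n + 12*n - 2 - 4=-27*m - 5*n^2 + n*(9*m + 17) - 6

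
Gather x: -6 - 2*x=-2*x - 6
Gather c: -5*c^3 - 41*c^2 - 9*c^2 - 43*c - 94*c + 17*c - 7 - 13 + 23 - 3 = -5*c^3 - 50*c^2 - 120*c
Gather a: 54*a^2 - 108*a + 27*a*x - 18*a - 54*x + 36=54*a^2 + a*(27*x - 126) - 54*x + 36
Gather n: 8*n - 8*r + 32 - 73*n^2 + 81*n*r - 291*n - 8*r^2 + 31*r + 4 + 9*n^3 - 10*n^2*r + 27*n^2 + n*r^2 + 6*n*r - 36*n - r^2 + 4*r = 9*n^3 + n^2*(-10*r - 46) + n*(r^2 + 87*r - 319) - 9*r^2 + 27*r + 36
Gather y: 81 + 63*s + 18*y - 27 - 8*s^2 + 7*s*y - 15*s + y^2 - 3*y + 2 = -8*s^2 + 48*s + y^2 + y*(7*s + 15) + 56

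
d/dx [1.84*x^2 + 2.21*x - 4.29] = 3.68*x + 2.21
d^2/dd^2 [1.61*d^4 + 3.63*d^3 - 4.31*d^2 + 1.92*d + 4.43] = 19.32*d^2 + 21.78*d - 8.62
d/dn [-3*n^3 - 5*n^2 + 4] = n*(-9*n - 10)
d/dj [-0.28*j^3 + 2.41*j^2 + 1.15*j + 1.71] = -0.84*j^2 + 4.82*j + 1.15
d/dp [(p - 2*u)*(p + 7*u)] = 2*p + 5*u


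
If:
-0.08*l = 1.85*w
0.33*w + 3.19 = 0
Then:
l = 223.54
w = -9.67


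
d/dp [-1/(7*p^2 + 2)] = 14*p/(7*p^2 + 2)^2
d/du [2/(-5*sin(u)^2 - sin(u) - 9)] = 2*(10*sin(u) + 1)*cos(u)/(5*sin(u)^2 + sin(u) + 9)^2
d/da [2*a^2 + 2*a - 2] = 4*a + 2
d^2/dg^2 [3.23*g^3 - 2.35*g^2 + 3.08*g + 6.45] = 19.38*g - 4.7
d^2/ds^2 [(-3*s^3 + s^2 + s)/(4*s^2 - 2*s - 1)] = 2*(-6*s^2 + 3*s - 1)/(64*s^6 - 96*s^5 + 40*s^3 - 6*s - 1)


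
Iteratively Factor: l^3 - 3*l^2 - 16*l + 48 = (l - 4)*(l^2 + l - 12) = (l - 4)*(l + 4)*(l - 3)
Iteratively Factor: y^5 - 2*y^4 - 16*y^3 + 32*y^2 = (y + 4)*(y^4 - 6*y^3 + 8*y^2) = y*(y + 4)*(y^3 - 6*y^2 + 8*y) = y*(y - 2)*(y + 4)*(y^2 - 4*y) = y*(y - 4)*(y - 2)*(y + 4)*(y)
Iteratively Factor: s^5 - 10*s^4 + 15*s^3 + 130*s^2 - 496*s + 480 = (s - 5)*(s^4 - 5*s^3 - 10*s^2 + 80*s - 96) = (s - 5)*(s + 4)*(s^3 - 9*s^2 + 26*s - 24) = (s - 5)*(s - 3)*(s + 4)*(s^2 - 6*s + 8) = (s - 5)*(s - 4)*(s - 3)*(s + 4)*(s - 2)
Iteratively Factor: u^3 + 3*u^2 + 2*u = (u)*(u^2 + 3*u + 2) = u*(u + 2)*(u + 1)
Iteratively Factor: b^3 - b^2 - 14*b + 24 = (b - 3)*(b^2 + 2*b - 8) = (b - 3)*(b + 4)*(b - 2)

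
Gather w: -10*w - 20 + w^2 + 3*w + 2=w^2 - 7*w - 18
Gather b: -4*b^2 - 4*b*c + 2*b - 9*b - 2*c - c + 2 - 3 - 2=-4*b^2 + b*(-4*c - 7) - 3*c - 3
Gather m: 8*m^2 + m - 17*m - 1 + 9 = 8*m^2 - 16*m + 8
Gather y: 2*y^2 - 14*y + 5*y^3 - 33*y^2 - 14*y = 5*y^3 - 31*y^2 - 28*y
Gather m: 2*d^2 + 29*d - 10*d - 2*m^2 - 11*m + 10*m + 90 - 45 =2*d^2 + 19*d - 2*m^2 - m + 45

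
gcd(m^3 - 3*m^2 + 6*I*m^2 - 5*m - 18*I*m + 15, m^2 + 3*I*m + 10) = m + 5*I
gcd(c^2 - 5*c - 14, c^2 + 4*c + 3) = 1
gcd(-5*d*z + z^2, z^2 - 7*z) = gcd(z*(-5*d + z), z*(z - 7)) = z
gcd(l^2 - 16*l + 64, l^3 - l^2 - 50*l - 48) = l - 8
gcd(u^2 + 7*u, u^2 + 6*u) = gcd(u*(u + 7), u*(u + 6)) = u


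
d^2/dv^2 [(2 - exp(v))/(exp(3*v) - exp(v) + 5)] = ((4 - 2*exp(v))*(3*exp(2*v) - 1)^2*exp(v) + ((exp(v) - 2)*(9*exp(2*v) - 1) + (6*exp(2*v) - 2)*exp(v))*(exp(3*v) - exp(v) + 5) - (exp(3*v) - exp(v) + 5)^2)*exp(v)/(exp(3*v) - exp(v) + 5)^3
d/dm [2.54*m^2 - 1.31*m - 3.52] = 5.08*m - 1.31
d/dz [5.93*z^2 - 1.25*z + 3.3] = 11.86*z - 1.25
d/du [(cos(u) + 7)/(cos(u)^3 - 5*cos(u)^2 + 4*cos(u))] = 2*(cos(u)^3 + 8*cos(u)^2 - 35*cos(u) + 14)*sin(u)/((cos(u) - 4)^2*(cos(u) - 1)^2*cos(u)^2)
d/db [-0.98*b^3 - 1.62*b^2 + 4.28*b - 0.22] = -2.94*b^2 - 3.24*b + 4.28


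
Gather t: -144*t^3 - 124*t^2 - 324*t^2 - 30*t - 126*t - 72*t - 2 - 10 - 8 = -144*t^3 - 448*t^2 - 228*t - 20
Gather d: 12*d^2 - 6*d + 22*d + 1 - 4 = 12*d^2 + 16*d - 3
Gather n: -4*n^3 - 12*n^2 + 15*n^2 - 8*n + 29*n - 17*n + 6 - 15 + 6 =-4*n^3 + 3*n^2 + 4*n - 3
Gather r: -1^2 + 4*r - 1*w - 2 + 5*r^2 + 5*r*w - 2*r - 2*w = 5*r^2 + r*(5*w + 2) - 3*w - 3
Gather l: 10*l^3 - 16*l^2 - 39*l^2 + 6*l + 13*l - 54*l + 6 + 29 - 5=10*l^3 - 55*l^2 - 35*l + 30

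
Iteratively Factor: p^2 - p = (p)*(p - 1)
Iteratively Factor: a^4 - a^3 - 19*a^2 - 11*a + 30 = (a + 2)*(a^3 - 3*a^2 - 13*a + 15) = (a + 2)*(a + 3)*(a^2 - 6*a + 5) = (a - 5)*(a + 2)*(a + 3)*(a - 1)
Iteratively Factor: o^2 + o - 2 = (o + 2)*(o - 1)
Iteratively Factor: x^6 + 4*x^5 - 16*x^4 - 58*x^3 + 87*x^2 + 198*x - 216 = (x - 1)*(x^5 + 5*x^4 - 11*x^3 - 69*x^2 + 18*x + 216) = (x - 1)*(x + 3)*(x^4 + 2*x^3 - 17*x^2 - 18*x + 72) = (x - 3)*(x - 1)*(x + 3)*(x^3 + 5*x^2 - 2*x - 24) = (x - 3)*(x - 2)*(x - 1)*(x + 3)*(x^2 + 7*x + 12) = (x - 3)*(x - 2)*(x - 1)*(x + 3)*(x + 4)*(x + 3)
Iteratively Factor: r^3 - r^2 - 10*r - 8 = (r + 1)*(r^2 - 2*r - 8) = (r + 1)*(r + 2)*(r - 4)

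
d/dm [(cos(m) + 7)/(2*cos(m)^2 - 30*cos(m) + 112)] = (cos(m)^2 + 14*cos(m) - 161)*sin(m)/(2*(cos(m)^2 - 15*cos(m) + 56)^2)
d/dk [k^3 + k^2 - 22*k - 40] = 3*k^2 + 2*k - 22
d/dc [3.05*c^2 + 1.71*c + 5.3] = 6.1*c + 1.71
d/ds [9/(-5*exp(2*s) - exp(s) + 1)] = (90*exp(s) + 9)*exp(s)/(5*exp(2*s) + exp(s) - 1)^2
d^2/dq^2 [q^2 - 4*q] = 2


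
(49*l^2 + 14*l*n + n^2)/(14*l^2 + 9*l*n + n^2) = (7*l + n)/(2*l + n)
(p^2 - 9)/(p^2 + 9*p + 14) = (p^2 - 9)/(p^2 + 9*p + 14)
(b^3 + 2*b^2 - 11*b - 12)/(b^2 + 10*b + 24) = (b^2 - 2*b - 3)/(b + 6)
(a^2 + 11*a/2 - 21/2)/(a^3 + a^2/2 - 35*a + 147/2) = (2*a - 3)/(2*a^2 - 13*a + 21)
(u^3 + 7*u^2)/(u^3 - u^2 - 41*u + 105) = u^2/(u^2 - 8*u + 15)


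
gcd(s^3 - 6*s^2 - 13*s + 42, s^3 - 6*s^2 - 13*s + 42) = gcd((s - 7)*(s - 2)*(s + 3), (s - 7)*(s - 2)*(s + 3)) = s^3 - 6*s^2 - 13*s + 42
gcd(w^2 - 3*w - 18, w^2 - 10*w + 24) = w - 6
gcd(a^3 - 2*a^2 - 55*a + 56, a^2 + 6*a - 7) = a^2 + 6*a - 7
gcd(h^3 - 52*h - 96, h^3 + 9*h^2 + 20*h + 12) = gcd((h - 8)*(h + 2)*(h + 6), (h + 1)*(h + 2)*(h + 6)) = h^2 + 8*h + 12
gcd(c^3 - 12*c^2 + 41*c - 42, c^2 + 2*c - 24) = 1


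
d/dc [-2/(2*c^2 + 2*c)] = (2*c + 1)/(c^2*(c + 1)^2)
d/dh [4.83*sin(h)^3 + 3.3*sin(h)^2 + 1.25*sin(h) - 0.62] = (14.49*sin(h)^2 + 6.6*sin(h) + 1.25)*cos(h)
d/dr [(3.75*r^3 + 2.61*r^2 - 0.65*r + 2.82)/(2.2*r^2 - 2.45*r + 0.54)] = (8.25000000000001*r^4 - 18.375*r^3 + 1.1105*r^2 - 9.5892*r + 6.558)/(4.84*r^4 - 10.78*r^3 + 8.3785*r^2 - 2.646*r + 0.2916)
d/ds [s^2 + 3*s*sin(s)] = 3*s*cos(s) + 2*s + 3*sin(s)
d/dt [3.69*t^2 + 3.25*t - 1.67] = 7.38*t + 3.25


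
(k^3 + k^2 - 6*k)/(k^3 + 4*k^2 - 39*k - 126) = k*(k - 2)/(k^2 + k - 42)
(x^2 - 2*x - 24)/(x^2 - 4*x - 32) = (x - 6)/(x - 8)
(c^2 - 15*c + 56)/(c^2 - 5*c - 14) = (c - 8)/(c + 2)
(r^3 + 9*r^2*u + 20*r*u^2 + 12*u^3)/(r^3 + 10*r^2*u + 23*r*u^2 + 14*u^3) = (r + 6*u)/(r + 7*u)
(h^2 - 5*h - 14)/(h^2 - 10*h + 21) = (h + 2)/(h - 3)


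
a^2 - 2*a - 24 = (a - 6)*(a + 4)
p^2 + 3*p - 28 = (p - 4)*(p + 7)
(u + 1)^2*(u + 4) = u^3 + 6*u^2 + 9*u + 4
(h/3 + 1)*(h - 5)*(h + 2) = h^3/3 - 19*h/3 - 10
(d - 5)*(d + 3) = d^2 - 2*d - 15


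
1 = 1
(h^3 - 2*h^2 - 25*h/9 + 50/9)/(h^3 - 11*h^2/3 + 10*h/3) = (h + 5/3)/h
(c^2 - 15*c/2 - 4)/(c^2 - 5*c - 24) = (c + 1/2)/(c + 3)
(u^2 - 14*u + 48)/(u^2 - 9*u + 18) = (u - 8)/(u - 3)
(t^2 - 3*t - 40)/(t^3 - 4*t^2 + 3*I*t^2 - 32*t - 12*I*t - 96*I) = (t + 5)/(t^2 + t*(4 + 3*I) + 12*I)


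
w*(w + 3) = w^2 + 3*w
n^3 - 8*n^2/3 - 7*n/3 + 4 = (n - 3)*(n - 1)*(n + 4/3)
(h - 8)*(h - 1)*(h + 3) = h^3 - 6*h^2 - 19*h + 24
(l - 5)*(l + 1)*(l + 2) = l^3 - 2*l^2 - 13*l - 10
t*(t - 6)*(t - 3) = t^3 - 9*t^2 + 18*t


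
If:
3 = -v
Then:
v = -3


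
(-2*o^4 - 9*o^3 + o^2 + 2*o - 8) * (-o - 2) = 2*o^5 + 13*o^4 + 17*o^3 - 4*o^2 + 4*o + 16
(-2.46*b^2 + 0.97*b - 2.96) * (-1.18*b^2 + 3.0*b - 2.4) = 2.9028*b^4 - 8.5246*b^3 + 12.3068*b^2 - 11.208*b + 7.104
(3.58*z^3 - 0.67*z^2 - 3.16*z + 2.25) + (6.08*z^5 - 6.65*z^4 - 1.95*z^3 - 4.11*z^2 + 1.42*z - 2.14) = 6.08*z^5 - 6.65*z^4 + 1.63*z^3 - 4.78*z^2 - 1.74*z + 0.11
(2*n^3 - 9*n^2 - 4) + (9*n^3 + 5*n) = 11*n^3 - 9*n^2 + 5*n - 4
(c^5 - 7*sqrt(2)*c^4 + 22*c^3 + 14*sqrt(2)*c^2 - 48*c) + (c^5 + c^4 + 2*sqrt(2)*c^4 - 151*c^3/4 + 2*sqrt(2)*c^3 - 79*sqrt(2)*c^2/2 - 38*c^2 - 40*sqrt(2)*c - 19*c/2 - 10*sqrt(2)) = 2*c^5 - 5*sqrt(2)*c^4 + c^4 - 63*c^3/4 + 2*sqrt(2)*c^3 - 38*c^2 - 51*sqrt(2)*c^2/2 - 115*c/2 - 40*sqrt(2)*c - 10*sqrt(2)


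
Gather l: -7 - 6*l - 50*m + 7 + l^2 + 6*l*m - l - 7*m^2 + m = l^2 + l*(6*m - 7) - 7*m^2 - 49*m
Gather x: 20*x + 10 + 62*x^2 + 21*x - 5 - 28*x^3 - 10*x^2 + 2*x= -28*x^3 + 52*x^2 + 43*x + 5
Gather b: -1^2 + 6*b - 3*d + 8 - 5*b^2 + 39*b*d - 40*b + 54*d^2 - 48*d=-5*b^2 + b*(39*d - 34) + 54*d^2 - 51*d + 7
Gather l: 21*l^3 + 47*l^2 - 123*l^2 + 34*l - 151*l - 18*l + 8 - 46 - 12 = 21*l^3 - 76*l^2 - 135*l - 50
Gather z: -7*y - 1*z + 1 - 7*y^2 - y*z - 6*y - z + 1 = -7*y^2 - 13*y + z*(-y - 2) + 2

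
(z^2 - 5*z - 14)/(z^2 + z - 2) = (z - 7)/(z - 1)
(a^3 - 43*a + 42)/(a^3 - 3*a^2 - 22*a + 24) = (a + 7)/(a + 4)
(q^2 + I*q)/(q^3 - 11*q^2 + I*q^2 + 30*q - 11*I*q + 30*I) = q/(q^2 - 11*q + 30)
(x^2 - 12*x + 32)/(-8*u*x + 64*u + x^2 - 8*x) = (x - 4)/(-8*u + x)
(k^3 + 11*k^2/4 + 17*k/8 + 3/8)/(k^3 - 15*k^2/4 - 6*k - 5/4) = (k + 3/2)/(k - 5)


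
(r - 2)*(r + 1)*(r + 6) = r^3 + 5*r^2 - 8*r - 12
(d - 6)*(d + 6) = d^2 - 36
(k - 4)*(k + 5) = k^2 + k - 20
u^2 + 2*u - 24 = (u - 4)*(u + 6)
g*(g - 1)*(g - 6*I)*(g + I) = g^4 - g^3 - 5*I*g^3 + 6*g^2 + 5*I*g^2 - 6*g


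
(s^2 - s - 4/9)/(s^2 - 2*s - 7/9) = (3*s - 4)/(3*s - 7)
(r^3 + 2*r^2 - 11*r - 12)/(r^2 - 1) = (r^2 + r - 12)/(r - 1)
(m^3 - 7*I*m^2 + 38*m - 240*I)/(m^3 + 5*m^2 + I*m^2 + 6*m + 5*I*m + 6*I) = (m^3 - 7*I*m^2 + 38*m - 240*I)/(m^3 + m^2*(5 + I) + m*(6 + 5*I) + 6*I)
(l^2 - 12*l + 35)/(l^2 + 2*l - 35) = (l - 7)/(l + 7)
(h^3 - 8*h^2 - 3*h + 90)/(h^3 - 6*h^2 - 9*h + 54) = (h - 5)/(h - 3)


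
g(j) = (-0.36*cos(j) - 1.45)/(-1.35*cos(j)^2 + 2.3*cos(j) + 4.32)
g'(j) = (-2.7*sin(j)*cos(j) + 2.3*sin(j))*(-0.36*cos(j) - 1.45)/(-1.35*cos(j)^2 + 2.3*cos(j) + 4.32)^2 + 0.36*sin(j)/(-1.35*cos(j)^2 + 2.3*cos(j) + 4.32) = (0.486*cos(j)^2 + 3.915*cos(j) - 1.7798)*sin(j)/(1.8225*cos(j)^4 - 6.21*cos(j)^3 - 6.374*cos(j)^2 + 19.872*cos(j) + 18.6624)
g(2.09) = -0.45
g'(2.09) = -0.39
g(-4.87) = -0.32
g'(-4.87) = -0.05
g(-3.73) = -0.78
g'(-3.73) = -1.20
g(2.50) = -0.72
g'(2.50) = -1.06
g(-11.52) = -0.32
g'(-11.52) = 0.01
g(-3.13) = -1.63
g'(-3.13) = 0.13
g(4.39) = -0.39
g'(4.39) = 0.24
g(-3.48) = -1.17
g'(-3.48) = -1.86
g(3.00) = -1.52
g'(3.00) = -1.41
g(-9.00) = -1.02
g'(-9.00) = 1.67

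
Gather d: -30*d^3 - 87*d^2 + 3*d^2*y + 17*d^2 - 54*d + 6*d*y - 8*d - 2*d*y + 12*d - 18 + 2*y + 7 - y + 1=-30*d^3 + d^2*(3*y - 70) + d*(4*y - 50) + y - 10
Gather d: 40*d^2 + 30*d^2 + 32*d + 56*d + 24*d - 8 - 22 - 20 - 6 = 70*d^2 + 112*d - 56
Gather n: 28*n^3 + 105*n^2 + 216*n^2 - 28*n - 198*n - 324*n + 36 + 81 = 28*n^3 + 321*n^2 - 550*n + 117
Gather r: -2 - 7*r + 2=-7*r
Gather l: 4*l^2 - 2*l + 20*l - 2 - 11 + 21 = 4*l^2 + 18*l + 8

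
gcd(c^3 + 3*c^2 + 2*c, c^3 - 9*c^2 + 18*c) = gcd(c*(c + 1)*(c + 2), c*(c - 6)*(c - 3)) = c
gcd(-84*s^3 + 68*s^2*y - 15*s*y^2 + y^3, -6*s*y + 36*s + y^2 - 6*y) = -6*s + y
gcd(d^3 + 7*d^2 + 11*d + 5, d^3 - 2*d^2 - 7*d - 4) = d^2 + 2*d + 1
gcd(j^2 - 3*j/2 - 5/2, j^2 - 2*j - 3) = j + 1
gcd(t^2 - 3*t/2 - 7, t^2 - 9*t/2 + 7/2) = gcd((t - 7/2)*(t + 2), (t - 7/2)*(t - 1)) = t - 7/2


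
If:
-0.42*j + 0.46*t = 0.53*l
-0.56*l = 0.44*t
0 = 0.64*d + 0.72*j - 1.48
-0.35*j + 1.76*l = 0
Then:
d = 2.31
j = 0.00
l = 0.00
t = 0.00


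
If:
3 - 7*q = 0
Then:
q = 3/7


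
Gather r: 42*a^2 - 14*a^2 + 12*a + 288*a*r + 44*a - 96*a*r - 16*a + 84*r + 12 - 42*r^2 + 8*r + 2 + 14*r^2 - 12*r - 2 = 28*a^2 + 40*a - 28*r^2 + r*(192*a + 80) + 12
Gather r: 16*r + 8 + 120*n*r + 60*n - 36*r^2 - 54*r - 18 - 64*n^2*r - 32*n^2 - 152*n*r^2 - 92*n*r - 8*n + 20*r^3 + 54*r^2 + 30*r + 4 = -32*n^2 + 52*n + 20*r^3 + r^2*(18 - 152*n) + r*(-64*n^2 + 28*n - 8) - 6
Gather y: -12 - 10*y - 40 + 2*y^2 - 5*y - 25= 2*y^2 - 15*y - 77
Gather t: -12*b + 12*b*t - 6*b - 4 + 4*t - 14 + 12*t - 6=-18*b + t*(12*b + 16) - 24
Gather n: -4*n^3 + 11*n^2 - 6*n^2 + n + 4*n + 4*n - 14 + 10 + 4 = -4*n^3 + 5*n^2 + 9*n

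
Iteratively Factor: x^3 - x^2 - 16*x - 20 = (x + 2)*(x^2 - 3*x - 10) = (x + 2)^2*(x - 5)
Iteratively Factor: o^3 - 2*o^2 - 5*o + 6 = (o + 2)*(o^2 - 4*o + 3) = (o - 1)*(o + 2)*(o - 3)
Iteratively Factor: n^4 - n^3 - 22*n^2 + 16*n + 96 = (n - 3)*(n^3 + 2*n^2 - 16*n - 32) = (n - 3)*(n + 2)*(n^2 - 16) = (n - 4)*(n - 3)*(n + 2)*(n + 4)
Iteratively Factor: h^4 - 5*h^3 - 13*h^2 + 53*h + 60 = (h - 5)*(h^3 - 13*h - 12) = (h - 5)*(h - 4)*(h^2 + 4*h + 3) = (h - 5)*(h - 4)*(h + 1)*(h + 3)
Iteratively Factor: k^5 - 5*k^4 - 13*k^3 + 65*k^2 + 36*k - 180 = (k - 5)*(k^4 - 13*k^2 + 36) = (k - 5)*(k - 2)*(k^3 + 2*k^2 - 9*k - 18) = (k - 5)*(k - 2)*(k + 3)*(k^2 - k - 6) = (k - 5)*(k - 2)*(k + 2)*(k + 3)*(k - 3)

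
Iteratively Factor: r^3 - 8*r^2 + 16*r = (r - 4)*(r^2 - 4*r) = (r - 4)^2*(r)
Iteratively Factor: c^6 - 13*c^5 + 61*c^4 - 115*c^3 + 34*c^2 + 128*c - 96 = (c + 1)*(c^5 - 14*c^4 + 75*c^3 - 190*c^2 + 224*c - 96) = (c - 3)*(c + 1)*(c^4 - 11*c^3 + 42*c^2 - 64*c + 32) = (c - 4)*(c - 3)*(c + 1)*(c^3 - 7*c^2 + 14*c - 8) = (c - 4)*(c - 3)*(c - 2)*(c + 1)*(c^2 - 5*c + 4) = (c - 4)^2*(c - 3)*(c - 2)*(c + 1)*(c - 1)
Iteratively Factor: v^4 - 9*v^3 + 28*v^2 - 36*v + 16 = (v - 2)*(v^3 - 7*v^2 + 14*v - 8) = (v - 2)*(v - 1)*(v^2 - 6*v + 8) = (v - 2)^2*(v - 1)*(v - 4)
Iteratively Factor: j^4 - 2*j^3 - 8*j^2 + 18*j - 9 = (j - 1)*(j^3 - j^2 - 9*j + 9) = (j - 1)^2*(j^2 - 9) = (j - 1)^2*(j + 3)*(j - 3)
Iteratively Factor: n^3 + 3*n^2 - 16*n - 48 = (n + 3)*(n^2 - 16) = (n + 3)*(n + 4)*(n - 4)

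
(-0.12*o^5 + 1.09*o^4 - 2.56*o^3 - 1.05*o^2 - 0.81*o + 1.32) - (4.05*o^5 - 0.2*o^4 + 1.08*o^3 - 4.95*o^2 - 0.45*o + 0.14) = -4.17*o^5 + 1.29*o^4 - 3.64*o^3 + 3.9*o^2 - 0.36*o + 1.18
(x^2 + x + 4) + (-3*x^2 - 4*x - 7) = -2*x^2 - 3*x - 3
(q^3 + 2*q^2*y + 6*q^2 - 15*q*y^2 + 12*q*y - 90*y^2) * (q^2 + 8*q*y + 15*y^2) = q^5 + 10*q^4*y + 6*q^4 + 16*q^3*y^2 + 60*q^3*y - 90*q^2*y^3 + 96*q^2*y^2 - 225*q*y^4 - 540*q*y^3 - 1350*y^4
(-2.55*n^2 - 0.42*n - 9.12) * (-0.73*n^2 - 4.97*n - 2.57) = 1.8615*n^4 + 12.9801*n^3 + 15.2985*n^2 + 46.4058*n + 23.4384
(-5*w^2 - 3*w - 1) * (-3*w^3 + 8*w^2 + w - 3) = 15*w^5 - 31*w^4 - 26*w^3 + 4*w^2 + 8*w + 3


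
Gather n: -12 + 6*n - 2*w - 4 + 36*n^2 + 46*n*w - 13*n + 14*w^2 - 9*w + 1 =36*n^2 + n*(46*w - 7) + 14*w^2 - 11*w - 15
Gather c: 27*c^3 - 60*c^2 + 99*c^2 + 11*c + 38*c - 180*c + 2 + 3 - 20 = 27*c^3 + 39*c^2 - 131*c - 15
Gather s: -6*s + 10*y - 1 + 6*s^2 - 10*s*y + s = 6*s^2 + s*(-10*y - 5) + 10*y - 1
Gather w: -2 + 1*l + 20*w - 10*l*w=l + w*(20 - 10*l) - 2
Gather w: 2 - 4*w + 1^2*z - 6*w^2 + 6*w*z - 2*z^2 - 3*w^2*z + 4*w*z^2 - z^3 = w^2*(-3*z - 6) + w*(4*z^2 + 6*z - 4) - z^3 - 2*z^2 + z + 2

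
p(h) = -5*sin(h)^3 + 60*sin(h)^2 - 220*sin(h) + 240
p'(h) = -15*sin(h)^2*cos(h) + 120*sin(h)*cos(h) - 220*cos(h)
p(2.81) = 174.57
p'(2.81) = 172.58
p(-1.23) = 504.83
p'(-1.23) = -115.79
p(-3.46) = 176.85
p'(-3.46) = 174.66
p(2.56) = 136.42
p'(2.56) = 132.53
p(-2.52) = 389.45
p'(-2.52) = 239.79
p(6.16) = 267.95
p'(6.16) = -233.19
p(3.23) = 259.90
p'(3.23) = 229.81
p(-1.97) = 497.55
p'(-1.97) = 133.43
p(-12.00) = 138.46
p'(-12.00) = -134.96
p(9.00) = 159.17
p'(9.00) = 157.71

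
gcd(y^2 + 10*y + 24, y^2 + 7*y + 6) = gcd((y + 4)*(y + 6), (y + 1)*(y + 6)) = y + 6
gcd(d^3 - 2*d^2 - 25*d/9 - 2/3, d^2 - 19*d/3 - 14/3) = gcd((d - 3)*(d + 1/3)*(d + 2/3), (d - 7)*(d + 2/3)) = d + 2/3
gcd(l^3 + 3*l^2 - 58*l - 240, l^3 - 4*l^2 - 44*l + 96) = l^2 - 2*l - 48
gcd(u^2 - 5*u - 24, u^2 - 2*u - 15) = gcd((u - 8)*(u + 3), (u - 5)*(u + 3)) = u + 3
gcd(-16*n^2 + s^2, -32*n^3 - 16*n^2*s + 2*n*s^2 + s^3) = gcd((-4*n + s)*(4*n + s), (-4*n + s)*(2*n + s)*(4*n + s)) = -16*n^2 + s^2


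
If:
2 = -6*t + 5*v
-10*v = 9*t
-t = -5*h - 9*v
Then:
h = -26/75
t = -4/21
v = 6/35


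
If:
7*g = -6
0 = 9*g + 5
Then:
No Solution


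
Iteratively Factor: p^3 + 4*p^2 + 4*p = (p + 2)*(p^2 + 2*p) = (p + 2)^2*(p)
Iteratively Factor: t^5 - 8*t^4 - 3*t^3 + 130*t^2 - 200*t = (t - 2)*(t^4 - 6*t^3 - 15*t^2 + 100*t) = (t - 2)*(t + 4)*(t^3 - 10*t^2 + 25*t) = (t - 5)*(t - 2)*(t + 4)*(t^2 - 5*t) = (t - 5)^2*(t - 2)*(t + 4)*(t)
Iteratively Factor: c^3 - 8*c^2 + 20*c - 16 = (c - 2)*(c^2 - 6*c + 8) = (c - 2)^2*(c - 4)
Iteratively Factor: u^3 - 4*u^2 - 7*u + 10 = (u - 5)*(u^2 + u - 2) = (u - 5)*(u + 2)*(u - 1)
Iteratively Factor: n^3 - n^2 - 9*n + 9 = (n + 3)*(n^2 - 4*n + 3) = (n - 3)*(n + 3)*(n - 1)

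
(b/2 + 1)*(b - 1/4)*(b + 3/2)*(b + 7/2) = b^4/2 + 27*b^3/8 + 27*b^2/4 + 107*b/32 - 21/16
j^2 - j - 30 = (j - 6)*(j + 5)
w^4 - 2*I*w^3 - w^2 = w^2*(w - I)^2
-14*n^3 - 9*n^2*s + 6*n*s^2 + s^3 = (-2*n + s)*(n + s)*(7*n + s)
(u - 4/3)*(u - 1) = u^2 - 7*u/3 + 4/3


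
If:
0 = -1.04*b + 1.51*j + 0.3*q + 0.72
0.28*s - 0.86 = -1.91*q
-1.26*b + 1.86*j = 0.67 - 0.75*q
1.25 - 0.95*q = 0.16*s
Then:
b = 170.83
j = 118.24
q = -5.36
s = 39.66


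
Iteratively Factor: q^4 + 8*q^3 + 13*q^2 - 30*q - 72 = (q - 2)*(q^3 + 10*q^2 + 33*q + 36) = (q - 2)*(q + 3)*(q^2 + 7*q + 12) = (q - 2)*(q + 3)^2*(q + 4)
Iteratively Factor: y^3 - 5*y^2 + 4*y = (y)*(y^2 - 5*y + 4) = y*(y - 1)*(y - 4)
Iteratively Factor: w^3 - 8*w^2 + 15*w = (w - 3)*(w^2 - 5*w) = w*(w - 3)*(w - 5)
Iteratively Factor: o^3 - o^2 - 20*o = (o - 5)*(o^2 + 4*o) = o*(o - 5)*(o + 4)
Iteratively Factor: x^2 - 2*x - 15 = (x + 3)*(x - 5)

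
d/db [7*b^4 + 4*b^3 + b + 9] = 28*b^3 + 12*b^2 + 1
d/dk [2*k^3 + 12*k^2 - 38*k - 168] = 6*k^2 + 24*k - 38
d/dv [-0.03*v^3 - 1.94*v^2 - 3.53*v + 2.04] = -0.09*v^2 - 3.88*v - 3.53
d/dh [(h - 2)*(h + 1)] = 2*h - 1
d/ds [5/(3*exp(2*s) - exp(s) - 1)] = (5 - 30*exp(s))*exp(s)/(-3*exp(2*s) + exp(s) + 1)^2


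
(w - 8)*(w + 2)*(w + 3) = w^3 - 3*w^2 - 34*w - 48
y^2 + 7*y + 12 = (y + 3)*(y + 4)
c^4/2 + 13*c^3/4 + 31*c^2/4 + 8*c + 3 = (c/2 + 1/2)*(c + 3/2)*(c + 2)^2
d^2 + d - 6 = (d - 2)*(d + 3)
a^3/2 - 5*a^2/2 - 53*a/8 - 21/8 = (a/2 + 1/4)*(a - 7)*(a + 3/2)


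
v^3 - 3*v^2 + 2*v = v*(v - 2)*(v - 1)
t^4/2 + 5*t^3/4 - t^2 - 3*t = t*(t/2 + 1)*(t - 3/2)*(t + 2)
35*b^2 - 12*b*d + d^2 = (-7*b + d)*(-5*b + d)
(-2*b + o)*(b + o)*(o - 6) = -2*b^2*o + 12*b^2 - b*o^2 + 6*b*o + o^3 - 6*o^2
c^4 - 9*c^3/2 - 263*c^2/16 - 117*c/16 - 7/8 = (c - 7)*(c + 1/4)^2*(c + 2)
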